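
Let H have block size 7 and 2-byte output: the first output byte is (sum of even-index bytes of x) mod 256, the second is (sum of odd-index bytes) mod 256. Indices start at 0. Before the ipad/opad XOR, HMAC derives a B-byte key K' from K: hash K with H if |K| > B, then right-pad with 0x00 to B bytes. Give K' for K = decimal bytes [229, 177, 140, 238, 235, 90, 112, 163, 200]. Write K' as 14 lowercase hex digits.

|K| = 9 > B = 7, so first hash the key.
H(K): even-index sum = 916 mod 256 = 148; odd-index sum = 668 mod 256 = 156 → 94 9c.
Zero-pad H(K) = 94 9c to 7 bytes: K' = 94 9c 00 00 00 00 00.

949c0000000000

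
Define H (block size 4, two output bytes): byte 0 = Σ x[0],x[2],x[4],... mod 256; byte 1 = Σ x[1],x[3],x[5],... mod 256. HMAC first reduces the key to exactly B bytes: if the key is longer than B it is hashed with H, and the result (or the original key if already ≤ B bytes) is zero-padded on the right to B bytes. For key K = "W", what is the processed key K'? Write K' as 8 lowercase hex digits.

Key "W" = 57 is 1 byte ≤ B = 4; zero-pad to 4 bytes: K' = 57 00 00 00.

57000000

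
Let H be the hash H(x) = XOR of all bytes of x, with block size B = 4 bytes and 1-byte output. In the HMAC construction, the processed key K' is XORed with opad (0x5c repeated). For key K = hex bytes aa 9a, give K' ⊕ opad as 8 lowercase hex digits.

Key hex bytes aa 9a is 2 bytes ≤ B = 4; zero-pad to 4 bytes: K' = aa 9a 00 00.
XOR each byte with 0x5c: aa⊕5c=f6, 9a⊕5c=c6, 00⊕5c=5c, 00⊕5c=5c.

f6c65c5c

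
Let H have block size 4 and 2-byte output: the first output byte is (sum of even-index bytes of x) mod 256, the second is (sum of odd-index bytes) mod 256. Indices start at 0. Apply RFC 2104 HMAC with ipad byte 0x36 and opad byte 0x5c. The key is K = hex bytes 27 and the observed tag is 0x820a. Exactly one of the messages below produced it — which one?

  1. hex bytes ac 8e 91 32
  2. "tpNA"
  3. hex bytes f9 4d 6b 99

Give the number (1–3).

3

Key hex bytes 27 is 1 byte ≤ B = 4; zero-pad to 4 bytes: K' = 27 00 00 00.
K' ⊕ ipad = 11 36 36 36; K' ⊕ opad = 7b 5c 5c 5c.
m1: inner = H(11 36 36 36 ac 8e 91 32) = 84 2c; tag = H(7b 5c 5c 5c 84 2c) = 5be4
m2: inner = H(11 36 36 36 74 70 4e 41) = 09 1d; tag = H(7b 5c 5c 5c 09 1d) = e0d5
m3: inner = H(11 36 36 36 f9 4d 6b 99) = ab 52; tag = H(7b 5c 5c 5c ab 52) = 820a ← matches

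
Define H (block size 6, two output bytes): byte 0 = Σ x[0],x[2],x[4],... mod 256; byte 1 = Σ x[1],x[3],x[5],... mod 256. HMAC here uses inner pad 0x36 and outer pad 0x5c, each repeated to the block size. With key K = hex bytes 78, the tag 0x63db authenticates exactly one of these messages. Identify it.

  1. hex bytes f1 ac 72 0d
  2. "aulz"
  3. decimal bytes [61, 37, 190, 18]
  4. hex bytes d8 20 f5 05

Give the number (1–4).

Key hex bytes 78 is 1 byte ≤ B = 6; zero-pad to 6 bytes: K' = 78 00 00 00 00 00.
K' ⊕ ipad = 4e 36 36 36 36 36; K' ⊕ opad = 24 5c 5c 5c 5c 5c.
m1: inner = H(4e 36 36 36 36 36 f1 ac 72 0d) = 1d 5b; tag = H(24 5c 5c 5c 5c 5c 1d 5b) = f96f
m2: inner = H(4e 36 36 36 36 36 61 75 6c 7a) = 87 91; tag = H(24 5c 5c 5c 5c 5c 87 91) = 63a5
m3: inner = H(4e 36 36 36 36 36 3d 25 be 12) = b5 d9; tag = H(24 5c 5c 5c 5c 5c b5 d9) = 91ed
m4: inner = H(4e 36 36 36 36 36 d8 20 f5 05) = 87 c7; tag = H(24 5c 5c 5c 5c 5c 87 c7) = 63db ← matches

4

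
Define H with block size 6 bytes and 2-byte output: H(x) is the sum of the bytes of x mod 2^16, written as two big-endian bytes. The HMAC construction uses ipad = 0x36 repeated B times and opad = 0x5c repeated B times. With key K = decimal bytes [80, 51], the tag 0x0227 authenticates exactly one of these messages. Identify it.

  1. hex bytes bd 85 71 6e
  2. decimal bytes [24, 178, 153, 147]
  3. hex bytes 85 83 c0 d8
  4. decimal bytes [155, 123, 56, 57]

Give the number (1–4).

2

Key decimal bytes [80, 51] = 50 33 is 2 bytes ≤ B = 6; zero-pad to 6 bytes: K' = 50 33 00 00 00 00.
K' ⊕ ipad = 66 05 36 36 36 36; K' ⊕ opad = 0c 6f 5c 5c 5c 5c.
m1: inner = H(66 05 36 36 36 36 bd 85 71 6e) = 03 64; tag = H(0c 6f 5c 5c 5c 5c 03 64) = 0252
m2: inner = H(66 05 36 36 36 36 18 b2 99 93) = 03 39; tag = H(0c 6f 5c 5c 5c 5c 03 39) = 0227 ← matches
m3: inner = H(66 05 36 36 36 36 85 83 c0 d8) = 03 e3; tag = H(0c 6f 5c 5c 5c 5c 03 e3) = 02d1
m4: inner = H(66 05 36 36 36 36 9b 7b 38 39) = 02 ca; tag = H(0c 6f 5c 5c 5c 5c 02 ca) = 02b7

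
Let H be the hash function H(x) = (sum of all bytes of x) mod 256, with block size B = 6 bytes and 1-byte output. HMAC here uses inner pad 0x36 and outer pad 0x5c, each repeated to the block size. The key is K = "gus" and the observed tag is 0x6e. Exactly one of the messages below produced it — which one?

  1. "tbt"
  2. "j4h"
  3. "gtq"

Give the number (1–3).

Key "gus" = 67 75 73 is 3 bytes ≤ B = 6; zero-pad to 6 bytes: K' = 67 75 73 00 00 00.
K' ⊕ ipad = 51 43 45 36 36 36; K' ⊕ opad = 3b 29 2f 5c 5c 5c.
m1: inner = H(51 43 45 36 36 36 74 62 74) = c5; tag = H(3b 29 2f 5c 5c 5c c5) = 6c
m2: inner = H(51 43 45 36 36 36 6a 34 68) = 81; tag = H(3b 29 2f 5c 5c 5c 81) = 28
m3: inner = H(51 43 45 36 36 36 67 74 71) = c7; tag = H(3b 29 2f 5c 5c 5c c7) = 6e ← matches

3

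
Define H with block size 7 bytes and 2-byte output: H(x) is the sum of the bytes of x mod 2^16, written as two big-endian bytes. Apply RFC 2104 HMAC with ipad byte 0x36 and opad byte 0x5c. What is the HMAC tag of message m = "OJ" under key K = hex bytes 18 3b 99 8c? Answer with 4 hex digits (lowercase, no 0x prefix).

Key hex bytes 18 3b 99 8c is 4 bytes ≤ B = 7; zero-pad to 7 bytes: K' = 18 3b 99 8c 00 00 00.
K' ⊕ ipad = 2e 0d af ba 36 36 36.  K' ⊕ opad = 44 67 c5 d0 5c 5c 5c.
Inner input = (K'⊕ipad) ∥ m = 2e 0d af ba 36 36 36 ∥ 4f 4a.
Inner hash: sum = 46+13+175+186+54+54+54+79+74 = 735 → 02 df.
Outer input = (K'⊕opad) ∥ inner = 44 67 c5 d0 5c 5c 5c ∥ 02 df.
Outer hash (tag): sum = 68+103+197+208+92+92+92+2+223 = 1077 → 04 35.

0435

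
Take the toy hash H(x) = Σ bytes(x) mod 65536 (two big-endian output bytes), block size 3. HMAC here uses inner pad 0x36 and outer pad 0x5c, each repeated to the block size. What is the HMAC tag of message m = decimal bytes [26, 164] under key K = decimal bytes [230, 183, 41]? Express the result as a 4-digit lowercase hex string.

024a

Key decimal bytes [230, 183, 41] = e6 b7 29 is exactly B = 3 bytes: K' = e6 b7 29.
K' ⊕ ipad = d0 81 1f.  K' ⊕ opad = ba eb 75.
Inner input = (K'⊕ipad) ∥ m = d0 81 1f ∥ 1a a4.
Inner hash: sum = 208+129+31+26+164 = 558 → 02 2e.
Outer input = (K'⊕opad) ∥ inner = ba eb 75 ∥ 02 2e.
Outer hash (tag): sum = 186+235+117+2+46 = 586 → 02 4a.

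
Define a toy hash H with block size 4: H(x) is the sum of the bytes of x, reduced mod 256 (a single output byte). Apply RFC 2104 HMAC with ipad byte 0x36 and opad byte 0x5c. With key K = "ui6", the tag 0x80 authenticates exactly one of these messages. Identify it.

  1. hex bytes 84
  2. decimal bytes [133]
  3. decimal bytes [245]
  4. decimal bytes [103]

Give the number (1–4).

Key "ui6" = 75 69 36 is 3 bytes ≤ B = 4; zero-pad to 4 bytes: K' = 75 69 36 00.
K' ⊕ ipad = 43 5f 00 36; K' ⊕ opad = 29 35 6a 5c.
m1: inner = H(43 5f 00 36 84) = 5c; tag = H(29 35 6a 5c 5c) = 80 ← matches
m2: inner = H(43 5f 00 36 85) = 5d; tag = H(29 35 6a 5c 5d) = 81
m3: inner = H(43 5f 00 36 f5) = cd; tag = H(29 35 6a 5c cd) = f1
m4: inner = H(43 5f 00 36 67) = 3f; tag = H(29 35 6a 5c 3f) = 63

1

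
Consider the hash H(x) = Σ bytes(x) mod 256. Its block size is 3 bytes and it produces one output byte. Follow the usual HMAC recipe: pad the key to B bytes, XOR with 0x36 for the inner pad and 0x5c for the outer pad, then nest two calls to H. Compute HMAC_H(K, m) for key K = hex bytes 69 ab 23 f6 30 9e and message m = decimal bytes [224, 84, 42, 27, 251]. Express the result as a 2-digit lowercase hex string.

0c

Key hex bytes 69 ab 23 f6 30 9e is 6 bytes > B = 3, so hash it first: H(key) = fb, then zero-pad to 3 bytes: K' = fb 00 00.
K' ⊕ ipad = cd 36 36.  K' ⊕ opad = a7 5c 5c.
Inner input = (K'⊕ipad) ∥ m = cd 36 36 ∥ e0 54 2a 1b fb.
Inner hash: sum = 205+54+54+224+84+42+27+251 = 941; mod 256 = 173 → ad.
Outer input = (K'⊕opad) ∥ inner = a7 5c 5c ∥ ad.
Outer hash (tag): sum = 167+92+92+173 = 524; mod 256 = 12 → 0c.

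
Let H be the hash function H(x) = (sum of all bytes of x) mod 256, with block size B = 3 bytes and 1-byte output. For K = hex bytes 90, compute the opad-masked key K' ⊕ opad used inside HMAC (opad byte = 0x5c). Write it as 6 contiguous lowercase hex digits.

cc5c5c

Key hex bytes 90 is 1 byte ≤ B = 3; zero-pad to 3 bytes: K' = 90 00 00.
XOR each byte with 0x5c: 90⊕5c=cc, 00⊕5c=5c, 00⊕5c=5c.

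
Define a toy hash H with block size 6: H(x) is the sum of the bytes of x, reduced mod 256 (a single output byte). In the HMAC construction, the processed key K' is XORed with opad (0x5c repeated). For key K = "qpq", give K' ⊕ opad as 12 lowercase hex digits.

2d2c2d5c5c5c

Key "qpq" = 71 70 71 is 3 bytes ≤ B = 6; zero-pad to 6 bytes: K' = 71 70 71 00 00 00.
XOR each byte with 0x5c: 71⊕5c=2d, 70⊕5c=2c, 71⊕5c=2d, 00⊕5c=5c, 00⊕5c=5c, 00⊕5c=5c.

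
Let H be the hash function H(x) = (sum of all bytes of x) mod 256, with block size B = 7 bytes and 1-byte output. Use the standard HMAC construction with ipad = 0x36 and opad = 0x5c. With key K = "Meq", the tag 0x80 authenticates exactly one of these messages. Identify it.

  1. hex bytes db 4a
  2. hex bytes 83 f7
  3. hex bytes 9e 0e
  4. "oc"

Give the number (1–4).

3

Key "Meq" = 4d 65 71 is 3 bytes ≤ B = 7; zero-pad to 7 bytes: K' = 4d 65 71 00 00 00 00.
K' ⊕ ipad = 7b 53 47 36 36 36 36; K' ⊕ opad = 11 39 2d 5c 5c 5c 5c.
m1: inner = H(7b 53 47 36 36 36 36 db 4a) = 12; tag = H(11 39 2d 5c 5c 5c 5c 12) = f9
m2: inner = H(7b 53 47 36 36 36 36 83 f7) = 67; tag = H(11 39 2d 5c 5c 5c 5c 67) = 4e
m3: inner = H(7b 53 47 36 36 36 36 9e 0e) = 99; tag = H(11 39 2d 5c 5c 5c 5c 99) = 80 ← matches
m4: inner = H(7b 53 47 36 36 36 36 6f 63) = bf; tag = H(11 39 2d 5c 5c 5c 5c bf) = a6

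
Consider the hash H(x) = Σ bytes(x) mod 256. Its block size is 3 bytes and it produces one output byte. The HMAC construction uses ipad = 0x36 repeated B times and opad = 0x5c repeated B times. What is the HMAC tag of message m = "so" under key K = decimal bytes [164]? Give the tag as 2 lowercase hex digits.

Key decimal bytes [164] = a4 is 1 byte ≤ B = 3; zero-pad to 3 bytes: K' = a4 00 00.
K' ⊕ ipad = 92 36 36.  K' ⊕ opad = f8 5c 5c.
Inner input = (K'⊕ipad) ∥ m = 92 36 36 ∥ 73 6f.
Inner hash: sum = 146+54+54+115+111 = 480; mod 256 = 224 → e0.
Outer input = (K'⊕opad) ∥ inner = f8 5c 5c ∥ e0.
Outer hash (tag): sum = 248+92+92+224 = 656; mod 256 = 144 → 90.

90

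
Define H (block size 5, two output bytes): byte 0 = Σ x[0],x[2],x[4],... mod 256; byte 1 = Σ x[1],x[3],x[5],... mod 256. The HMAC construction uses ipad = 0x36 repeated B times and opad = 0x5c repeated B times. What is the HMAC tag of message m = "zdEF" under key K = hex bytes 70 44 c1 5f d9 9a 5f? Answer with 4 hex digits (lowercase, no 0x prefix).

ed32

Key hex bytes 70 44 c1 5f d9 9a 5f is 7 bytes > B = 5, so hash it first: H(key) = 69 3d, then zero-pad to 5 bytes: K' = 69 3d 00 00 00.
K' ⊕ ipad = 5f 0b 36 36 36.  K' ⊕ opad = 35 61 5c 5c 5c.
Inner input = (K'⊕ipad) ∥ m = 5f 0b 36 36 36 ∥ 7a 64 45 46.
Inner hash: even-index sum = 373 mod 256 = 117; odd-index sum = 256 mod 256 = 0 → 75 00.
Outer input = (K'⊕opad) ∥ inner = 35 61 5c 5c 5c ∥ 75 00.
Outer hash (tag): even-index sum = 237 mod 256 = 237; odd-index sum = 306 mod 256 = 50 → ed 32.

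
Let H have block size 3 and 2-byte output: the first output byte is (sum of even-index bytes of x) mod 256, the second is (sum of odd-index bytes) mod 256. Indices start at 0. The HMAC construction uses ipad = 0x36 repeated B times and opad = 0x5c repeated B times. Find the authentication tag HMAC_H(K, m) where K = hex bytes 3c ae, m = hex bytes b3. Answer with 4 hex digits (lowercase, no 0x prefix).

Key hex bytes 3c ae is 2 bytes ≤ B = 3; zero-pad to 3 bytes: K' = 3c ae 00.
K' ⊕ ipad = 0a 98 36.  K' ⊕ opad = 60 f2 5c.
Inner input = (K'⊕ipad) ∥ m = 0a 98 36 ∥ b3.
Inner hash: even-index sum = 64 mod 256 = 64; odd-index sum = 331 mod 256 = 75 → 40 4b.
Outer input = (K'⊕opad) ∥ inner = 60 f2 5c ∥ 40 4b.
Outer hash (tag): even-index sum = 263 mod 256 = 7; odd-index sum = 306 mod 256 = 50 → 07 32.

0732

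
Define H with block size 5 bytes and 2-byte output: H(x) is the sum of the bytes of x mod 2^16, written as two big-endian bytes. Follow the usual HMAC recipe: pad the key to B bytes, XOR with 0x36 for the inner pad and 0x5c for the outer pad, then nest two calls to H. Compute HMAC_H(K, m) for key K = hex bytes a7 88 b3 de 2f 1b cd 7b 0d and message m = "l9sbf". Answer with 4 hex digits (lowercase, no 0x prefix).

018f

Key hex bytes a7 88 b3 de 2f 1b cd 7b 0d is 9 bytes > B = 5, so hash it first: H(key) = 04 5f, then zero-pad to 5 bytes: K' = 04 5f 00 00 00.
K' ⊕ ipad = 32 69 36 36 36.  K' ⊕ opad = 58 03 5c 5c 5c.
Inner input = (K'⊕ipad) ∥ m = 32 69 36 36 36 ∥ 6c 39 73 62 66.
Inner hash: sum = 50+105+54+54+54+108+57+115+98+102 = 797 → 03 1d.
Outer input = (K'⊕opad) ∥ inner = 58 03 5c 5c 5c ∥ 03 1d.
Outer hash (tag): sum = 88+3+92+92+92+3+29 = 399 → 01 8f.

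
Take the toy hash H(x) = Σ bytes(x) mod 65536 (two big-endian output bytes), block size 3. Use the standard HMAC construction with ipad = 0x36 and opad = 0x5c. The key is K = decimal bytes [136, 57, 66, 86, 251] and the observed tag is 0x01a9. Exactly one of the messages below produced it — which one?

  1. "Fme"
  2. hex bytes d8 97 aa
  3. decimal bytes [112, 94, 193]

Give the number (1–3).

2

Key decimal bytes [136, 57, 66, 86, 251] = 88 39 42 56 fb is 5 bytes > B = 3, so hash it first: H(key) = 02 54, then zero-pad to 3 bytes: K' = 02 54 00.
K' ⊕ ipad = 34 62 36; K' ⊕ opad = 5e 08 5c.
m1: inner = H(34 62 36 46 6d 65) = 01 e4; tag = H(5e 08 5c 01 e4) = 01a7
m2: inner = H(34 62 36 d8 97 aa) = 02 e5; tag = H(5e 08 5c 02 e5) = 01a9 ← matches
m3: inner = H(34 62 36 70 5e c1) = 02 5b; tag = H(5e 08 5c 02 5b) = 011f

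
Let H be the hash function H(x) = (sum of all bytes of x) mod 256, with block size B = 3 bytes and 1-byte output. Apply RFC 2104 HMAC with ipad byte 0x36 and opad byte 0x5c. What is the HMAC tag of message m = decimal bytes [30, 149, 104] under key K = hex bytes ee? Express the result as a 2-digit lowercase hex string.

c9

Key hex bytes ee is 1 byte ≤ B = 3; zero-pad to 3 bytes: K' = ee 00 00.
K' ⊕ ipad = d8 36 36.  K' ⊕ opad = b2 5c 5c.
Inner input = (K'⊕ipad) ∥ m = d8 36 36 ∥ 1e 95 68.
Inner hash: sum = 216+54+54+30+149+104 = 607; mod 256 = 95 → 5f.
Outer input = (K'⊕opad) ∥ inner = b2 5c 5c ∥ 5f.
Outer hash (tag): sum = 178+92+92+95 = 457; mod 256 = 201 → c9.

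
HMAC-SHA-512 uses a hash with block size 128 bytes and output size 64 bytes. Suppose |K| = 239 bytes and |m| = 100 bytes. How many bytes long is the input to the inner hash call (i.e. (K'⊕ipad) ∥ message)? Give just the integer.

Key is 239 > 128 bytes, so it is hashed to 64 bytes then zero-padded to 128: |K'| = 128.
Inner input = (K'⊕ipad) ∥ m → 128 + 100 = 228 bytes.

228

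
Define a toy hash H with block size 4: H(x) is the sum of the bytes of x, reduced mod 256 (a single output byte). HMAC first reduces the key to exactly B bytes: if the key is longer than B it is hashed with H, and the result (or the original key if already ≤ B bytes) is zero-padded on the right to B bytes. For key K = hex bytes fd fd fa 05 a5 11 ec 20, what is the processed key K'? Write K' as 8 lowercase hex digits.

bb000000

|K| = 8 > B = 4, so first hash the key.
H(K): sum = 253+253+250+5+165+17+236+32 = 1211; mod 256 = 187 → bb.
Zero-pad H(K) = bb to 4 bytes: K' = bb 00 00 00.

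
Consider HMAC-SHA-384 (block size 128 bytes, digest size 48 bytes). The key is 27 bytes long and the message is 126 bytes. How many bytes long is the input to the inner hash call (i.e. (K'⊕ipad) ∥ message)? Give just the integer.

254

Key is 27 ≤ 128 bytes, zero-padded: |K'| = 128.
Inner input = (K'⊕ipad) ∥ m → 128 + 126 = 254 bytes.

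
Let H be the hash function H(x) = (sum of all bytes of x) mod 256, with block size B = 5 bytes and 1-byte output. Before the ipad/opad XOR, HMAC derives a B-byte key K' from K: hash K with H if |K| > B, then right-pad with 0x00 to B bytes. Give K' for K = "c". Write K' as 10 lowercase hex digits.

6300000000

Key "c" = 63 is 1 byte ≤ B = 5; zero-pad to 5 bytes: K' = 63 00 00 00 00.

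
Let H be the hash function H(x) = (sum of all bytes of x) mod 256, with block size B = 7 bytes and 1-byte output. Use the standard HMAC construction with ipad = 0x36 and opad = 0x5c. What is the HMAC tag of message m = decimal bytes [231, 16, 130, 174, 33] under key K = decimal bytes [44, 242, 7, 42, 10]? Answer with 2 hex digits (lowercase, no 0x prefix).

18

Key decimal bytes [44, 242, 7, 42, 10] = 2c f2 07 2a 0a is 5 bytes ≤ B = 7; zero-pad to 7 bytes: K' = 2c f2 07 2a 0a 00 00.
K' ⊕ ipad = 1a c4 31 1c 3c 36 36.  K' ⊕ opad = 70 ae 5b 76 56 5c 5c.
Inner input = (K'⊕ipad) ∥ m = 1a c4 31 1c 3c 36 36 ∥ e7 10 82 ae 21.
Inner hash: sum = 26+196+49+28+60+54+54+231+16+130+174+33 = 1051; mod 256 = 27 → 1b.
Outer input = (K'⊕opad) ∥ inner = 70 ae 5b 76 56 5c 5c ∥ 1b.
Outer hash (tag): sum = 112+174+91+118+86+92+92+27 = 792; mod 256 = 24 → 18.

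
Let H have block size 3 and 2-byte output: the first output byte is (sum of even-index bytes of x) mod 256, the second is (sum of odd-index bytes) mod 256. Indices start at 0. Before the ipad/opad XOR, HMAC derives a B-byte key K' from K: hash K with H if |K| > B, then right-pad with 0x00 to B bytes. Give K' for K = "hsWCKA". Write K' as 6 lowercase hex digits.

0af700

|K| = 6 > B = 3, so first hash the key.
H(K): even-index sum = 266 mod 256 = 10; odd-index sum = 247 mod 256 = 247 → 0a f7.
Zero-pad H(K) = 0a f7 to 3 bytes: K' = 0a f7 00.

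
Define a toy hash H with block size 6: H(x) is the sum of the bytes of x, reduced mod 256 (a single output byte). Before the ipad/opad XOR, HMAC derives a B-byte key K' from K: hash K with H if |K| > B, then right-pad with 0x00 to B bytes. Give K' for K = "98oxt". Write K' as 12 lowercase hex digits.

39386f787400

Key "98oxt" = 39 38 6f 78 74 is 5 bytes ≤ B = 6; zero-pad to 6 bytes: K' = 39 38 6f 78 74 00.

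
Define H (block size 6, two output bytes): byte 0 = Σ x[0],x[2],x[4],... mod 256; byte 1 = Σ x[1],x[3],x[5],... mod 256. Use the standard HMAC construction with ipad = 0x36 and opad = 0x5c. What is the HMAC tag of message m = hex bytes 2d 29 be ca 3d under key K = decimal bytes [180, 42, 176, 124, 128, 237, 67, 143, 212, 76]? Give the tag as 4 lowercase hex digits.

c0a1

Key decimal bytes [180, 42, 176, 124, 128, 237, 67, 143, 212, 76] = b4 2a b0 7c 80 ed 43 8f d4 4c is 10 bytes > B = 6, so hash it first: H(key) = fb 6e, then zero-pad to 6 bytes: K' = fb 6e 00 00 00 00.
K' ⊕ ipad = cd 58 36 36 36 36.  K' ⊕ opad = a7 32 5c 5c 5c 5c.
Inner input = (K'⊕ipad) ∥ m = cd 58 36 36 36 36 ∥ 2d 29 be ca 3d.
Inner hash: even-index sum = 609 mod 256 = 97; odd-index sum = 439 mod 256 = 183 → 61 b7.
Outer input = (K'⊕opad) ∥ inner = a7 32 5c 5c 5c 5c ∥ 61 b7.
Outer hash (tag): even-index sum = 448 mod 256 = 192; odd-index sum = 417 mod 256 = 161 → c0 a1.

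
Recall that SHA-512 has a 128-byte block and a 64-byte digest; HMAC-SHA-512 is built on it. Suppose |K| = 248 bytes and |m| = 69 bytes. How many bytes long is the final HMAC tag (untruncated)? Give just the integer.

64

The tag is one SHA-512 digest: 64 bytes.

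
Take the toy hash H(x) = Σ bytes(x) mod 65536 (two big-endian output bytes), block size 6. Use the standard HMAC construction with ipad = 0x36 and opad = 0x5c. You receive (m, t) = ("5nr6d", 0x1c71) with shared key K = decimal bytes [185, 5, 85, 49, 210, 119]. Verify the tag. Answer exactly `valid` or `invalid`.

Key decimal bytes [185, 5, 85, 49, 210, 119] = b9 05 55 31 d2 77 is exactly B = 6 bytes: K' = b9 05 55 31 d2 77.
K' ⊕ ipad = 8f 33 63 07 e4 41; K' ⊕ opad = e5 59 09 6d 8e 2b.
Inner hash: sum = 143+51+99+7+228+65+53+110+114+54+100 = 1024 → 04 00.
Outer hash (recomputed tag): sum = 229+89+9+109+142+43+4+0 = 625 → 02 71.
Recomputed tag = 0271; claimed = 1c71 → mismatch.

invalid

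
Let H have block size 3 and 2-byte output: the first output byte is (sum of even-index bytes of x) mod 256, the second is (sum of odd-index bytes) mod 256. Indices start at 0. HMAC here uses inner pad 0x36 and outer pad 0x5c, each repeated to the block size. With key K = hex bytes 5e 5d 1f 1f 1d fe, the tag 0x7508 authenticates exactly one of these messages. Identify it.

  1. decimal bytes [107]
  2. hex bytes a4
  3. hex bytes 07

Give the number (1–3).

Key hex bytes 5e 5d 1f 1f 1d fe is 6 bytes > B = 3, so hash it first: H(key) = 9a 7a, then zero-pad to 3 bytes: K' = 9a 7a 00.
K' ⊕ ipad = ac 4c 36; K' ⊕ opad = c6 26 5c.
m1: inner = H(ac 4c 36 6b) = e2 b7; tag = H(c6 26 5c e2 b7) = d908
m2: inner = H(ac 4c 36 a4) = e2 f0; tag = H(c6 26 5c e2 f0) = 1208
m3: inner = H(ac 4c 36 07) = e2 53; tag = H(c6 26 5c e2 53) = 7508 ← matches

3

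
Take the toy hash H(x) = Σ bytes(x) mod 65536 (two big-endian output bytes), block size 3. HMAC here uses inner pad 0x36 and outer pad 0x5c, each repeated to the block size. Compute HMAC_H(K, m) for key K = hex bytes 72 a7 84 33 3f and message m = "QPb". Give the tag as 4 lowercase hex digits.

Key hex bytes 72 a7 84 33 3f is 5 bytes > B = 3, so hash it first: H(key) = 02 0f, then zero-pad to 3 bytes: K' = 02 0f 00.
K' ⊕ ipad = 34 39 36.  K' ⊕ opad = 5e 53 5c.
Inner input = (K'⊕ipad) ∥ m = 34 39 36 ∥ 51 50 62.
Inner hash: sum = 52+57+54+81+80+98 = 422 → 01 a6.
Outer input = (K'⊕opad) ∥ inner = 5e 53 5c ∥ 01 a6.
Outer hash (tag): sum = 94+83+92+1+166 = 436 → 01 b4.

01b4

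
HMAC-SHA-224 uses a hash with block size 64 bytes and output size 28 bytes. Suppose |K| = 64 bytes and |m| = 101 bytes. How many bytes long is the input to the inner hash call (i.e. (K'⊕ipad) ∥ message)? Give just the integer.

Key is 64 ≤ 64 bytes, zero-padded: |K'| = 64.
Inner input = (K'⊕ipad) ∥ m → 64 + 101 = 165 bytes.

165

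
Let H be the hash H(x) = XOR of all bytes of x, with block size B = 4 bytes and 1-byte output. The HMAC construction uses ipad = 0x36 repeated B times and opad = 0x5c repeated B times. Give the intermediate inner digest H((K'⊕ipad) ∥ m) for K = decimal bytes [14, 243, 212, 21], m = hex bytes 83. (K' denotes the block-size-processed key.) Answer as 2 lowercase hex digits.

bf

Key decimal bytes [14, 243, 212, 21] = 0e f3 d4 15 is exactly B = 4 bytes: K' = 0e f3 d4 15.
K' ⊕ ipad = 38 c5 e2 23.
Inner input = 38 c5 e2 23 ∥ 83.
Inner hash: XOR 38⊕c5⊕e2⊕23⊕83 = bf.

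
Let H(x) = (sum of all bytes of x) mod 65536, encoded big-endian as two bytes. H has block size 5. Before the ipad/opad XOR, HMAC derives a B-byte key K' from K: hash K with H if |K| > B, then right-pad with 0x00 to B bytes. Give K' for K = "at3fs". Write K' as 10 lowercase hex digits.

Key "at3fs" = 61 74 33 66 73 is exactly B = 5 bytes: K' = 61 74 33 66 73.

6174336673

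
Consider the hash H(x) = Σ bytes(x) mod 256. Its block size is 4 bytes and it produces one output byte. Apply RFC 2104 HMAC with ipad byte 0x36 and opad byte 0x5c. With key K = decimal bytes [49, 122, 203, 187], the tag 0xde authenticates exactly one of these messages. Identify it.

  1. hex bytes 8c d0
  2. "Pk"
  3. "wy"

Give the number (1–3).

3

Key decimal bytes [49, 122, 203, 187] = 31 7a cb bb is exactly B = 4 bytes: K' = 31 7a cb bb.
K' ⊕ ipad = 07 4c fd 8d; K' ⊕ opad = 6d 26 97 e7.
m1: inner = H(07 4c fd 8d 8c d0) = 39; tag = H(6d 26 97 e7 39) = 4a
m2: inner = H(07 4c fd 8d 50 6b) = 98; tag = H(6d 26 97 e7 98) = a9
m3: inner = H(07 4c fd 8d 77 79) = cd; tag = H(6d 26 97 e7 cd) = de ← matches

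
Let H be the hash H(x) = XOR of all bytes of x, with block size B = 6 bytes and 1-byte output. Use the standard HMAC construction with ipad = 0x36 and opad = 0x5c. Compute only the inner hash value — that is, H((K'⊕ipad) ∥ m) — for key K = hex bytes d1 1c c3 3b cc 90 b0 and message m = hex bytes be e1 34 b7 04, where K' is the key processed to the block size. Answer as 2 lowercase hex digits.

01

Key hex bytes d1 1c c3 3b cc 90 b0 is 7 bytes > B = 6, so hash it first: H(key) = d9, then zero-pad to 6 bytes: K' = d9 00 00 00 00 00.
K' ⊕ ipad = ef 36 36 36 36 36.
Inner input = ef 36 36 36 36 36 ∥ be e1 34 b7 04.
Inner hash: XOR ef⊕36⊕36⊕36⊕36⊕36⊕be⊕e1⊕34⊕b7⊕04 = 01.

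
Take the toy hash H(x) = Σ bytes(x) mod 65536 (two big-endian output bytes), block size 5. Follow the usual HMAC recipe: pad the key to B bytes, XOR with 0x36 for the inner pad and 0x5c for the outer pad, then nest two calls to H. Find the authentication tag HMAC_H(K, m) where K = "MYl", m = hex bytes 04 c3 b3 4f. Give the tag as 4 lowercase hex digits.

Key "MYl" = 4d 59 6c is 3 bytes ≤ B = 5; zero-pad to 5 bytes: K' = 4d 59 6c 00 00.
K' ⊕ ipad = 7b 6f 5a 36 36.  K' ⊕ opad = 11 05 30 5c 5c.
Inner input = (K'⊕ipad) ∥ m = 7b 6f 5a 36 36 ∥ 04 c3 b3 4f.
Inner hash: sum = 123+111+90+54+54+4+195+179+79 = 889 → 03 79.
Outer input = (K'⊕opad) ∥ inner = 11 05 30 5c 5c ∥ 03 79.
Outer hash (tag): sum = 17+5+48+92+92+3+121 = 378 → 01 7a.

017a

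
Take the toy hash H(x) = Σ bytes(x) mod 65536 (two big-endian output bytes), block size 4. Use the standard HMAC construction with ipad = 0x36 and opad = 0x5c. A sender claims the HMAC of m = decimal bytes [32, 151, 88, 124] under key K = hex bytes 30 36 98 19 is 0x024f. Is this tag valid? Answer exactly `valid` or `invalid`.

valid

Key hex bytes 30 36 98 19 is exactly B = 4 bytes: K' = 30 36 98 19.
K' ⊕ ipad = 06 00 ae 2f; K' ⊕ opad = 6c 6a c4 45.
Inner hash: sum = 6+0+174+47+32+151+88+124 = 622 → 02 6e.
Outer hash (recomputed tag): sum = 108+106+196+69+2+110 = 591 → 02 4f.
Recomputed tag = 024f; claimed = 024f → match.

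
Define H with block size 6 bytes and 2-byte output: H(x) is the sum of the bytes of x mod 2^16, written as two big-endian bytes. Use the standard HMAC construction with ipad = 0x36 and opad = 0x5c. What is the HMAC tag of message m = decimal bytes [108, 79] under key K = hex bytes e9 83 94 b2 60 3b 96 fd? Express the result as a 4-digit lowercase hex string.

0321

Key hex bytes e9 83 94 b2 60 3b 96 fd is 8 bytes > B = 6, so hash it first: H(key) = 04 e0, then zero-pad to 6 bytes: K' = 04 e0 00 00 00 00.
K' ⊕ ipad = 32 d6 36 36 36 36.  K' ⊕ opad = 58 bc 5c 5c 5c 5c.
Inner input = (K'⊕ipad) ∥ m = 32 d6 36 36 36 36 ∥ 6c 4f.
Inner hash: sum = 50+214+54+54+54+54+108+79 = 667 → 02 9b.
Outer input = (K'⊕opad) ∥ inner = 58 bc 5c 5c 5c 5c ∥ 02 9b.
Outer hash (tag): sum = 88+188+92+92+92+92+2+155 = 801 → 03 21.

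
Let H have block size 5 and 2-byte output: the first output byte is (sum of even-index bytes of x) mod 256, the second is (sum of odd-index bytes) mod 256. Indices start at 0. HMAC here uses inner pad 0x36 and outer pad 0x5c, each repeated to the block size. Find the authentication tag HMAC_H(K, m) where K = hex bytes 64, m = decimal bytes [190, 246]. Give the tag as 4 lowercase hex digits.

Key hex bytes 64 is 1 byte ≤ B = 5; zero-pad to 5 bytes: K' = 64 00 00 00 00.
K' ⊕ ipad = 52 36 36 36 36.  K' ⊕ opad = 38 5c 5c 5c 5c.
Inner input = (K'⊕ipad) ∥ m = 52 36 36 36 36 ∥ be f6.
Inner hash: even-index sum = 436 mod 256 = 180; odd-index sum = 298 mod 256 = 42 → b4 2a.
Outer input = (K'⊕opad) ∥ inner = 38 5c 5c 5c 5c ∥ b4 2a.
Outer hash (tag): even-index sum = 282 mod 256 = 26; odd-index sum = 364 mod 256 = 108 → 1a 6c.

1a6c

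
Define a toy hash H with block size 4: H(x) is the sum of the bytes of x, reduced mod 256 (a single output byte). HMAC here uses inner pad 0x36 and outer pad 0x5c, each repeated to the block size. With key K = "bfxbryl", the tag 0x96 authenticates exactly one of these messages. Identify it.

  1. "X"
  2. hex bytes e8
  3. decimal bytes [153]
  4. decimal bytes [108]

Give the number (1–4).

Key "bfxbryl" = 62 66 78 62 72 79 6c is 7 bytes > B = 4, so hash it first: H(key) = f9, then zero-pad to 4 bytes: K' = f9 00 00 00.
K' ⊕ ipad = cf 36 36 36; K' ⊕ opad = a5 5c 5c 5c.
m1: inner = H(cf 36 36 36 58) = c9; tag = H(a5 5c 5c 5c c9) = 82
m2: inner = H(cf 36 36 36 e8) = 59; tag = H(a5 5c 5c 5c 59) = 12
m3: inner = H(cf 36 36 36 99) = 0a; tag = H(a5 5c 5c 5c 0a) = c3
m4: inner = H(cf 36 36 36 6c) = dd; tag = H(a5 5c 5c 5c dd) = 96 ← matches

4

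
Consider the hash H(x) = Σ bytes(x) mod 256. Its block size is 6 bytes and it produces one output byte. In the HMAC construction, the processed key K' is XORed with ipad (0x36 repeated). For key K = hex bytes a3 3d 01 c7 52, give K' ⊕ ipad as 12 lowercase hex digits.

950b37f16436

Key hex bytes a3 3d 01 c7 52 is 5 bytes ≤ B = 6; zero-pad to 6 bytes: K' = a3 3d 01 c7 52 00.
XOR each byte with 0x36: a3⊕36=95, 3d⊕36=0b, 01⊕36=37, c7⊕36=f1, 52⊕36=64, 00⊕36=36.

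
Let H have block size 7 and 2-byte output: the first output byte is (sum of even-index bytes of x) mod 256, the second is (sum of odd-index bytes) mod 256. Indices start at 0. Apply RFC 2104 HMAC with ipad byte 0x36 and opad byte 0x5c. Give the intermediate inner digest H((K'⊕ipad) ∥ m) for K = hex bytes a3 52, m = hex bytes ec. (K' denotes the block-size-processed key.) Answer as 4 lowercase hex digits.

37bc

Key hex bytes a3 52 is 2 bytes ≤ B = 7; zero-pad to 7 bytes: K' = a3 52 00 00 00 00 00.
K' ⊕ ipad = 95 64 36 36 36 36 36.
Inner input = 95 64 36 36 36 36 36 ∥ ec.
Inner hash: even-index sum = 311 mod 256 = 55; odd-index sum = 444 mod 256 = 188 → 37 bc.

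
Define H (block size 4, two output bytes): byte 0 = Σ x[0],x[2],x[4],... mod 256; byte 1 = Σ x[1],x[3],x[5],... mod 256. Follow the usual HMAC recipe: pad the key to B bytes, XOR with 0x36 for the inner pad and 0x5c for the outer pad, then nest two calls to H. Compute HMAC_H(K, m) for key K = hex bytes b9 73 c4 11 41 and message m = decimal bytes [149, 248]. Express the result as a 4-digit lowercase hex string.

9114

Key hex bytes b9 73 c4 11 41 is 5 bytes > B = 4, so hash it first: H(key) = be 84, then zero-pad to 4 bytes: K' = be 84 00 00.
K' ⊕ ipad = 88 b2 36 36.  K' ⊕ opad = e2 d8 5c 5c.
Inner input = (K'⊕ipad) ∥ m = 88 b2 36 36 ∥ 95 f8.
Inner hash: even-index sum = 339 mod 256 = 83; odd-index sum = 480 mod 256 = 224 → 53 e0.
Outer input = (K'⊕opad) ∥ inner = e2 d8 5c 5c ∥ 53 e0.
Outer hash (tag): even-index sum = 401 mod 256 = 145; odd-index sum = 532 mod 256 = 20 → 91 14.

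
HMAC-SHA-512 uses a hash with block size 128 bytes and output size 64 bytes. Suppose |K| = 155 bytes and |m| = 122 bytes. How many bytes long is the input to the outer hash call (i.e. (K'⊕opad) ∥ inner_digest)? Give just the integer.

192

Key is 155 > 128 bytes, so it is hashed to 64 bytes then zero-padded to 128: |K'| = 128.
Outer input = (K'⊕opad) ∥ H(inner) → 128 + 64 = 192 bytes.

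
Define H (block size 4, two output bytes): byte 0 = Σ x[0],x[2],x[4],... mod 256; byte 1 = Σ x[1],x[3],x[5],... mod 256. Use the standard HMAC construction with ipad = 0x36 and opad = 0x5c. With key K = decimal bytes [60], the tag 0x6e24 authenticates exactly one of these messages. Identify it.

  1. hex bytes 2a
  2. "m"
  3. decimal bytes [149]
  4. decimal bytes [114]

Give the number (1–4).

Key decimal bytes [60] = 3c is 1 byte ≤ B = 4; zero-pad to 4 bytes: K' = 3c 00 00 00.
K' ⊕ ipad = 0a 36 36 36; K' ⊕ opad = 60 5c 5c 5c.
m1: inner = H(0a 36 36 36 2a) = 6a 6c; tag = H(60 5c 5c 5c 6a 6c) = 2624
m2: inner = H(0a 36 36 36 6d) = ad 6c; tag = H(60 5c 5c 5c ad 6c) = 6924
m3: inner = H(0a 36 36 36 95) = d5 6c; tag = H(60 5c 5c 5c d5 6c) = 9124
m4: inner = H(0a 36 36 36 72) = b2 6c; tag = H(60 5c 5c 5c b2 6c) = 6e24 ← matches

4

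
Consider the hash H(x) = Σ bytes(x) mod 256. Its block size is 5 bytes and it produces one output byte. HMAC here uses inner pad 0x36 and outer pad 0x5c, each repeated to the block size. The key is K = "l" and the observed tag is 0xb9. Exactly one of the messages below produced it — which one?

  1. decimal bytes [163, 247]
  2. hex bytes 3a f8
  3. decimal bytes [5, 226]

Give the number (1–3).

Key "l" = 6c is 1 byte ≤ B = 5; zero-pad to 5 bytes: K' = 6c 00 00 00 00.
K' ⊕ ipad = 5a 36 36 36 36; K' ⊕ opad = 30 5c 5c 5c 5c.
m1: inner = H(5a 36 36 36 36 a3 f7) = cc; tag = H(30 5c 5c 5c 5c cc) = 6c
m2: inner = H(5a 36 36 36 36 3a f8) = 64; tag = H(30 5c 5c 5c 5c 64) = 04
m3: inner = H(5a 36 36 36 36 05 e2) = 19; tag = H(30 5c 5c 5c 5c 19) = b9 ← matches

3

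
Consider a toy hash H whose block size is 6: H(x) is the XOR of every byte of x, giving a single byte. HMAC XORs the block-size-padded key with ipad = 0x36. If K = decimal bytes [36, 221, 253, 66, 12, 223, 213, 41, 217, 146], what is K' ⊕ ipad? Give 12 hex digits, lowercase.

Key decimal bytes [36, 221, 253, 66, 12, 223, 213, 41, 217, 146] = 24 dd fd 42 0c df d5 29 d9 92 is 10 bytes > B = 6, so hash it first: H(key) = 22, then zero-pad to 6 bytes: K' = 22 00 00 00 00 00.
XOR each byte with 0x36: 22⊕36=14, 00⊕36=36, 00⊕36=36, 00⊕36=36, 00⊕36=36, 00⊕36=36.

143636363636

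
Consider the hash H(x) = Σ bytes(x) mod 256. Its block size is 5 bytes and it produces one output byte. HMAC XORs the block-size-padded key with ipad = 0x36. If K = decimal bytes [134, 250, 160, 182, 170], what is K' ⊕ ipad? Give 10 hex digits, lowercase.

Key decimal bytes [134, 250, 160, 182, 170] = 86 fa a0 b6 aa is exactly B = 5 bytes: K' = 86 fa a0 b6 aa.
XOR each byte with 0x36: 86⊕36=b0, fa⊕36=cc, a0⊕36=96, b6⊕36=80, aa⊕36=9c.

b0cc96809c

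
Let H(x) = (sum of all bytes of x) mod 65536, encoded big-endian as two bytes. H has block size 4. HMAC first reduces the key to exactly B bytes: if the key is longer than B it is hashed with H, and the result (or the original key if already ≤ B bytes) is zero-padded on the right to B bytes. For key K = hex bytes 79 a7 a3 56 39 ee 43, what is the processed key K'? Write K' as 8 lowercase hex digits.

03830000

|K| = 7 > B = 4, so first hash the key.
H(K): sum = 121+167+163+86+57+238+67 = 899 → 03 83.
Zero-pad H(K) = 03 83 to 4 bytes: K' = 03 83 00 00.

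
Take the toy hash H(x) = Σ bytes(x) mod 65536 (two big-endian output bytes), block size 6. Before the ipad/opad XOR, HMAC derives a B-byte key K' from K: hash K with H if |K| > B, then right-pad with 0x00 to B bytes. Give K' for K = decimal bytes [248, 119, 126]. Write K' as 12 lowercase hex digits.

f8777e000000

Key decimal bytes [248, 119, 126] = f8 77 7e is 3 bytes ≤ B = 6; zero-pad to 6 bytes: K' = f8 77 7e 00 00 00.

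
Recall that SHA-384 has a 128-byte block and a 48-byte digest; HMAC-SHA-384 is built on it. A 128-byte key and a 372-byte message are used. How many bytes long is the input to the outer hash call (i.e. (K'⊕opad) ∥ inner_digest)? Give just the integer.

Key is 128 ≤ 128 bytes, zero-padded: |K'| = 128.
Outer input = (K'⊕opad) ∥ H(inner) → 128 + 48 = 176 bytes.

176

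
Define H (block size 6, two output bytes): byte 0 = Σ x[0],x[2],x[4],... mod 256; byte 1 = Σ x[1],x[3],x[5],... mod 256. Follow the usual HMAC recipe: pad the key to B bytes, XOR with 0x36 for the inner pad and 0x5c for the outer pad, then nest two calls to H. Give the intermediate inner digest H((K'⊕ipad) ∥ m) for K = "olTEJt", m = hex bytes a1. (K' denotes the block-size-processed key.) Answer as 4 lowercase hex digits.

Key "olTEJt" = 6f 6c 54 45 4a 74 is exactly B = 6 bytes: K' = 6f 6c 54 45 4a 74.
K' ⊕ ipad = 59 5a 62 73 7c 42.
Inner input = 59 5a 62 73 7c 42 ∥ a1.
Inner hash: even-index sum = 472 mod 256 = 216; odd-index sum = 271 mod 256 = 15 → d8 0f.

d80f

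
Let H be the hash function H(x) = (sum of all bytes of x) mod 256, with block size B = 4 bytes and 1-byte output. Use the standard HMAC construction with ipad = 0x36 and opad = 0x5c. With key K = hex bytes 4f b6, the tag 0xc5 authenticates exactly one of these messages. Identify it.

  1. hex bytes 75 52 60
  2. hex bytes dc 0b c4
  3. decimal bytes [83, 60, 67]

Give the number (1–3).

Key hex bytes 4f b6 is 2 bytes ≤ B = 4; zero-pad to 4 bytes: K' = 4f b6 00 00.
K' ⊕ ipad = 79 80 36 36; K' ⊕ opad = 13 ea 5c 5c.
m1: inner = H(79 80 36 36 75 52 60) = 8c; tag = H(13 ea 5c 5c 8c) = 41
m2: inner = H(79 80 36 36 dc 0b c4) = 10; tag = H(13 ea 5c 5c 10) = c5 ← matches
m3: inner = H(79 80 36 36 53 3c 43) = 37; tag = H(13 ea 5c 5c 37) = ec

2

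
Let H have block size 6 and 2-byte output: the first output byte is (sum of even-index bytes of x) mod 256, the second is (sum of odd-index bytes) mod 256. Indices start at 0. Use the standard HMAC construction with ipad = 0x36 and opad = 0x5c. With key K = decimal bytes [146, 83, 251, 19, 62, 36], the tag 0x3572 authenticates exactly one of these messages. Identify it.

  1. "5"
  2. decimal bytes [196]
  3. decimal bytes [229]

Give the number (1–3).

Key decimal bytes [146, 83, 251, 19, 62, 36] = 92 53 fb 13 3e 24 is exactly B = 6 bytes: K' = 92 53 fb 13 3e 24.
K' ⊕ ipad = a4 65 cd 25 08 12; K' ⊕ opad = ce 0f a7 4f 62 78.
m1: inner = H(a4 65 cd 25 08 12 35) = ae 9c; tag = H(ce 0f a7 4f 62 78 ae 9c) = 8572
m2: inner = H(a4 65 cd 25 08 12 c4) = 3d 9c; tag = H(ce 0f a7 4f 62 78 3d 9c) = 1472
m3: inner = H(a4 65 cd 25 08 12 e5) = 5e 9c; tag = H(ce 0f a7 4f 62 78 5e 9c) = 3572 ← matches

3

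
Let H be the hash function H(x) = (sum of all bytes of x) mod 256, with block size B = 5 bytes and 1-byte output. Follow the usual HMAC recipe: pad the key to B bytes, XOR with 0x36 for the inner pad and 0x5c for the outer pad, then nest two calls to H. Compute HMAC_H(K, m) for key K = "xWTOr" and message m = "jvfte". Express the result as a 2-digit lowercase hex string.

65

Key "xWTOr" = 78 57 54 4f 72 is exactly B = 5 bytes: K' = 78 57 54 4f 72.
K' ⊕ ipad = 4e 61 62 79 44.  K' ⊕ opad = 24 0b 08 13 2e.
Inner input = (K'⊕ipad) ∥ m = 4e 61 62 79 44 ∥ 6a 76 66 74 65.
Inner hash: sum = 78+97+98+121+68+106+118+102+116+101 = 1005; mod 256 = 237 → ed.
Outer input = (K'⊕opad) ∥ inner = 24 0b 08 13 2e ∥ ed.
Outer hash (tag): sum = 36+11+8+19+46+237 = 357; mod 256 = 101 → 65.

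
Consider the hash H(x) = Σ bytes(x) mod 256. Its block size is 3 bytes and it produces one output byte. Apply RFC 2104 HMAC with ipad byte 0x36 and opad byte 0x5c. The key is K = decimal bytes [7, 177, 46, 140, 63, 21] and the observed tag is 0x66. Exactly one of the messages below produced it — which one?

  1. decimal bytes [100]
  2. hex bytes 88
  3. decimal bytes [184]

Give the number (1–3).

3

Key decimal bytes [7, 177, 46, 140, 63, 21] = 07 b1 2e 8c 3f 15 is 6 bytes > B = 3, so hash it first: H(key) = c6, then zero-pad to 3 bytes: K' = c6 00 00.
K' ⊕ ipad = f0 36 36; K' ⊕ opad = 9a 5c 5c.
m1: inner = H(f0 36 36 64) = c0; tag = H(9a 5c 5c c0) = 12
m2: inner = H(f0 36 36 88) = e4; tag = H(9a 5c 5c e4) = 36
m3: inner = H(f0 36 36 b8) = 14; tag = H(9a 5c 5c 14) = 66 ← matches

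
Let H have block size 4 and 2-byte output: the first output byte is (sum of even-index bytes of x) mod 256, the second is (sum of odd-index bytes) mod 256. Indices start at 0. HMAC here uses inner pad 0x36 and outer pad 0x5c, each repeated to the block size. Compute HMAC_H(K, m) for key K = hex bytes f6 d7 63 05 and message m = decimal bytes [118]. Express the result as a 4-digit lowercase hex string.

Key hex bytes f6 d7 63 05 is exactly B = 4 bytes: K' = f6 d7 63 05.
K' ⊕ ipad = c0 e1 55 33.  K' ⊕ opad = aa 8b 3f 59.
Inner input = (K'⊕ipad) ∥ m = c0 e1 55 33 ∥ 76.
Inner hash: even-index sum = 395 mod 256 = 139; odd-index sum = 276 mod 256 = 20 → 8b 14.
Outer input = (K'⊕opad) ∥ inner = aa 8b 3f 59 ∥ 8b 14.
Outer hash (tag): even-index sum = 372 mod 256 = 116; odd-index sum = 248 mod 256 = 248 → 74 f8.

74f8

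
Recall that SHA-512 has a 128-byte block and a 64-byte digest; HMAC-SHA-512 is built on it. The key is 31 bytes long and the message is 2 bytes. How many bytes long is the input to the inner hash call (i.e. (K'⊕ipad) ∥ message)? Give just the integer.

130

Key is 31 ≤ 128 bytes, zero-padded: |K'| = 128.
Inner input = (K'⊕ipad) ∥ m → 128 + 2 = 130 bytes.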